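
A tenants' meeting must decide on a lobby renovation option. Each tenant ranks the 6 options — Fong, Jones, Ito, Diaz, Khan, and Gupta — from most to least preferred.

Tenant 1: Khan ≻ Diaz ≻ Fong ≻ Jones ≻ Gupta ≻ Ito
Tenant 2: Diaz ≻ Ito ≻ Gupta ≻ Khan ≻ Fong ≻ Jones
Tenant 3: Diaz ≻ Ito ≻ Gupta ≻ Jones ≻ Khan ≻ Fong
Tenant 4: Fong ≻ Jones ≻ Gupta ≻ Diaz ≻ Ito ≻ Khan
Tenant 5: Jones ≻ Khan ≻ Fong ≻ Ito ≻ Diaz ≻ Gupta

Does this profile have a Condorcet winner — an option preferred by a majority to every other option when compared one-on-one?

Yes

Head-to-head results (5 voters total):
Fong vs Jones: Fong wins 3–2.
Fong vs Ito: Fong wins 3–2.
Fong vs Diaz: Diaz wins 3–2.
Fong vs Khan: Khan wins 4–1.
Fong vs Gupta: Fong wins 3–2.
Jones vs Ito: Jones wins 3–2.
Jones vs Diaz: Diaz wins 3–2.
Jones vs Khan: Jones wins 3–2.
Jones vs Gupta: Jones wins 3–2.
Ito vs Diaz: Diaz wins 4–1.
Ito vs Khan: Ito wins 3–2.
Ito vs Gupta: Ito wins 3–2.
Diaz vs Khan: Diaz wins 3–2.
Diaz vs Gupta: Diaz wins 4–1.
Khan vs Gupta: Gupta wins 3–2.
Diaz beats each rival — Fong (3–2), Jones (3–2), Ito (4–1), Khan (3–2), Gupta (4–1) — so Diaz is the Condorcet winner.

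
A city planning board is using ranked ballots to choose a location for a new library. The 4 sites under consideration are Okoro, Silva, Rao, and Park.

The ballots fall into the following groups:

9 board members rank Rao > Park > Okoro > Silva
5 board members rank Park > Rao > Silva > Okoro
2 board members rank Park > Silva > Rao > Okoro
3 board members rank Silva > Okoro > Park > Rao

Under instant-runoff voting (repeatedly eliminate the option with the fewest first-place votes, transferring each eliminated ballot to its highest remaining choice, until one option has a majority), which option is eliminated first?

Okoro

Round 1: Rao 9, Park 7, Silva 3, Okoro 0. Okoro has the fewest and is eliminated.
Round 2: Rao 9, Park 7, Silva 3. Silva has the fewest and is eliminated.
Round 3: Park 10, Rao 9. Park has a majority.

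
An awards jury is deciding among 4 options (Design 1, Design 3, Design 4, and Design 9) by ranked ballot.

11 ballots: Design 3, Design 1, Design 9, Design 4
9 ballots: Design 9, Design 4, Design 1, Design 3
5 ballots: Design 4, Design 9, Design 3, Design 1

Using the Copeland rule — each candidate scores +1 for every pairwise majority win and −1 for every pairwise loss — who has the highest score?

Pairwise results:
  Design 1 vs Design 3: Design 3 wins 16–9.
  Design 1 vs Design 4: Design 4 wins 14–11.
  Design 1 vs Design 9: Design 9 wins 14–11.
  Design 3 vs Design 4: Design 4 wins 14–11.
  Design 3 vs Design 9: Design 9 wins 14–11.
  Design 4 vs Design 9: Design 9 wins 20–5.
Copeland scores (wins − losses):
  Design 1: 0 − 3 = -3
  Design 3: 1 − 2 = -1
  Design 4: 2 − 1 = 1
  Design 9: 3 − 0 = 3
Design 9 has the best Copeland score.

Design 9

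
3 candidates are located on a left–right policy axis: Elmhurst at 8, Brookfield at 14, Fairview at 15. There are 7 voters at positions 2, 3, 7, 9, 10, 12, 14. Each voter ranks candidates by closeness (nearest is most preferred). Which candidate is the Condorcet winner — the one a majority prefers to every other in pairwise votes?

Elmhurst

With single-peaked preferences on a line, the Condorcet winner is the candidate closest to the median voter.
The median voter (position 9) is closest to Elmhurst at 8.
Check: Elmhurst vs Fairview — voters closer to Elmhurst: 5 of 7.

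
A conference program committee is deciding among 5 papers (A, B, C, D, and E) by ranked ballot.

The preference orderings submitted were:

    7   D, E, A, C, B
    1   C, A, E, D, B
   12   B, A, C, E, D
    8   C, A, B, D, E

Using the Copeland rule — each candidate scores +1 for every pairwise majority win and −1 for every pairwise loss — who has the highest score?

A

Pairwise results:
  A vs B: A wins 16–12.
  A vs C: A wins 19–9.
  A vs D: A wins 21–7.
  A vs E: A wins 21–7.
  B vs C: C wins 16–12.
  B vs D: B wins 20–8.
  B vs E: B wins 20–8.
  C vs D: C wins 21–7.
  C vs E: C wins 21–7.
  D vs E: D wins 15–13.
Copeland scores (wins − losses):
  A: 4 − 0 = 4
  B: 2 − 2 = 0
  C: 3 − 1 = 2
  D: 1 − 3 = -2
  E: 0 − 4 = -4
A has the best Copeland score.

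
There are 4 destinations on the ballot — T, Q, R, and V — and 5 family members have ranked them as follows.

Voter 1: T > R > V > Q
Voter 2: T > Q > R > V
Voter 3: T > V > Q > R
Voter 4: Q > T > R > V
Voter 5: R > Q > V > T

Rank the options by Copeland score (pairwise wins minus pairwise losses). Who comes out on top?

T

Pairwise results:
  T vs Q: T wins 3–2.
  T vs R: T wins 4–1.
  T vs V: T wins 4–1.
  Q vs R: Q wins 3–2.
  Q vs V: Q wins 3–2.
  R vs V: R wins 4–1.
Copeland scores (wins − losses):
  T: 3 − 0 = 3
  Q: 2 − 1 = 1
  R: 1 − 2 = -1
  V: 0 − 3 = -3
T has the best Copeland score.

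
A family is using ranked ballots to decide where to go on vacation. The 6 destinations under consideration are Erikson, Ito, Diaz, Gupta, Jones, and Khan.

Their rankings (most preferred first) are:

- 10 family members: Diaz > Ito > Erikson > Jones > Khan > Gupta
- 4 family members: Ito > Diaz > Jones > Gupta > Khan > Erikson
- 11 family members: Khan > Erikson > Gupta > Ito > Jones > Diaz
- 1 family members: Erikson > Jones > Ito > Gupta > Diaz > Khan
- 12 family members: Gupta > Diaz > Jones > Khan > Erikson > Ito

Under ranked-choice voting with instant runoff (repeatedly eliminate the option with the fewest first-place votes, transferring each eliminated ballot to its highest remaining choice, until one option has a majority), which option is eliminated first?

Jones

Round 1: Gupta 12, Khan 11, Diaz 10, Ito 4, Erikson 1, Jones 0. Jones has the fewest and is eliminated.
Round 2: Gupta 12, Khan 11, Diaz 10, Ito 4, Erikson 1. Erikson has the fewest and is eliminated.
Round 3: Gupta 12, Khan 11, Diaz 10, Ito 5. Ito has the fewest and is eliminated.
Round 4: Diaz 14, Gupta 13, Khan 11. Khan has the fewest and is eliminated.
Round 5: Gupta 24, Diaz 14. Gupta has a majority.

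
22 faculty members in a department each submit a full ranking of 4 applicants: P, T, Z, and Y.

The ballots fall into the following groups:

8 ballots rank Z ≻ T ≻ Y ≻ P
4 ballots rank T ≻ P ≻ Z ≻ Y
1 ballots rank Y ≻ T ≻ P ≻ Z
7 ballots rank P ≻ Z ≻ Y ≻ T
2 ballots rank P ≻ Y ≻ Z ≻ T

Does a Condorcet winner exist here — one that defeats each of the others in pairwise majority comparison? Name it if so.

None — there is no Condorcet winner

Head-to-head results (22 voters total):
P vs T: T wins 13–9.
P vs Z: P wins 14–8.
P vs Y: P wins 13–9.
T vs Z: Z wins 17–5.
T vs Y: T wins 12–10.
Z vs Y: Z wins 19–3.
No candidate beats all others: P beats Z beats T beats P, a majority cycle.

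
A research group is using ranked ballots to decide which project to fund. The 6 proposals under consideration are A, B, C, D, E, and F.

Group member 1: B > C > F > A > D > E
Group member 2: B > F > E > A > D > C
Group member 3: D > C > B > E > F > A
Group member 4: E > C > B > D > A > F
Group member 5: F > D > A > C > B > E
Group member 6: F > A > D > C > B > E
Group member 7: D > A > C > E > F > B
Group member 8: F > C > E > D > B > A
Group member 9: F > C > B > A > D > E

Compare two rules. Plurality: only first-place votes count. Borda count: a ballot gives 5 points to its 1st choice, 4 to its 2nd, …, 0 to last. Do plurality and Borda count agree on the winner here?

Plurality first-place counts: A 0, B 2, C 0, D 2, E 1, F 4 → F.
Borda totals: A 18, B 22, C 27, D 24, E 15, F 29 → F.
The two rules agree on F.

Yes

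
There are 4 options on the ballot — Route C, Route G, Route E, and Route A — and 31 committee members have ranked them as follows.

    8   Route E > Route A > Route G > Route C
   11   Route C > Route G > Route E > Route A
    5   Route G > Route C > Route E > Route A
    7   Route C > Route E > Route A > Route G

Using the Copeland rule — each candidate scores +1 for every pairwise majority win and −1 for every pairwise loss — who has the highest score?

Route C

Pairwise results:
  Route C vs Route G: Route C wins 18–13.
  Route C vs Route E: Route C wins 23–8.
  Route C vs Route A: Route C wins 23–8.
  Route G vs Route E: Route G wins 16–15.
  Route G vs Route A: Route G wins 16–15.
  Route E vs Route A: Route E wins 31–0.
Copeland scores (wins − losses):
  Route C: 3 − 0 = 3
  Route G: 2 − 1 = 1
  Route E: 1 − 2 = -1
  Route A: 0 − 3 = -3
Route C has the best Copeland score.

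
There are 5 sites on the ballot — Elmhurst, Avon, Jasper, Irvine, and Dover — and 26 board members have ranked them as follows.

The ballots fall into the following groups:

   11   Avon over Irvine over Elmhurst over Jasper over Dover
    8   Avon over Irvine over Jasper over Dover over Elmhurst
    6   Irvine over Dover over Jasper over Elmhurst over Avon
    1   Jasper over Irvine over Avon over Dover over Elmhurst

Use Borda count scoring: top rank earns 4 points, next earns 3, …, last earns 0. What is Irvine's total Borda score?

84

Borda scores:
  Elmhurst: 11·2 + 8·0 + 6·1 + 0 = 28
  Avon: 11·4 + 8·4 + 6·0 + 2 = 78
  Jasper: 11·1 + 8·2 + 6·2 + 4 = 43
  Irvine: 11·3 + 8·3 + 6·4 + 3 = 84
  Dover: 11·0 + 8·1 + 6·3 + 1 = 27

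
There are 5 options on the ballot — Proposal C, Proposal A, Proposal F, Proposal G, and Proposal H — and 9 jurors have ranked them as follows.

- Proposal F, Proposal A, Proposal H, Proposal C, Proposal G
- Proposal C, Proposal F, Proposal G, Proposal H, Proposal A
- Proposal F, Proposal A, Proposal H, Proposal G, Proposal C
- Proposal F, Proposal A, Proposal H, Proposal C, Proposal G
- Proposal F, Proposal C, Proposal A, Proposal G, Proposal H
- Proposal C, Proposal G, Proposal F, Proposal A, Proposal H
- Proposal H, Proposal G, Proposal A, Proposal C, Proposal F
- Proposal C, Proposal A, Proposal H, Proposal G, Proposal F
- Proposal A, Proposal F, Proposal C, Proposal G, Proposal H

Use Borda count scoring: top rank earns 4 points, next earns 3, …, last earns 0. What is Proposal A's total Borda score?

Borda scores:
  Proposal C: 1 + 4 + 0 + 1 + 3 + 4 + 1 + 4 + 2 = 20
  Proposal A: 3 + 0 + 3 + 3 + 2 + 1 + 2 + 3 + 4 = 21
  Proposal F: 4 + 3 + 4 + 4 + 4 + 2 + 0 + 0 + 3 = 24
  Proposal G: 0 + 2 + 1 + 0 + 1 + 3 + 3 + 1 + 1 = 12
  Proposal H: 2 + 1 + 2 + 2 + 0 + 0 + 4 + 2 + 0 = 13

21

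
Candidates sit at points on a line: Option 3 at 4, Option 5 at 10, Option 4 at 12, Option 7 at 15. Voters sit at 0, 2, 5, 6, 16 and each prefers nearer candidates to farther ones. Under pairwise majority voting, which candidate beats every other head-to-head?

With single-peaked preferences on a line, the Condorcet winner is the candidate closest to the median voter.
The median voter (position 5) is closest to Option 3 at 4.
Check: Option 3 vs Option 4 — voters closer to Option 3: 4 of 5.

Option 3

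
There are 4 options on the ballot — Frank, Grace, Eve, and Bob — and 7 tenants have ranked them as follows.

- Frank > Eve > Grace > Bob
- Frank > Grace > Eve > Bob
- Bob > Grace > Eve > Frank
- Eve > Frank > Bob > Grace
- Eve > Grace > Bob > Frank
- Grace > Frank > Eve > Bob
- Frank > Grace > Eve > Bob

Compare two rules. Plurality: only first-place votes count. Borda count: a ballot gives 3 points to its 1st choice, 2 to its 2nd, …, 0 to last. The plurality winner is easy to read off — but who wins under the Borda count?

Plurality first-place counts: Frank 3, Grace 1, Eve 2, Bob 1 → Frank.
Borda totals: Frank 13, Grace 12, Eve 12, Bob 5 → Frank.

Frank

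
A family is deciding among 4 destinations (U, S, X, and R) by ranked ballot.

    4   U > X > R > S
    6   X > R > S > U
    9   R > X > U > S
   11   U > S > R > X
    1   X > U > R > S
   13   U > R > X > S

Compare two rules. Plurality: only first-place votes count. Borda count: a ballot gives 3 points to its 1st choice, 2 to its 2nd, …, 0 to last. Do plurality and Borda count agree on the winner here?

Yes

Plurality first-place counts: U 28, S 0, X 7, R 9 → U.
Borda totals: U 95, S 28, X 60, R 81 → U.
The two rules agree on U.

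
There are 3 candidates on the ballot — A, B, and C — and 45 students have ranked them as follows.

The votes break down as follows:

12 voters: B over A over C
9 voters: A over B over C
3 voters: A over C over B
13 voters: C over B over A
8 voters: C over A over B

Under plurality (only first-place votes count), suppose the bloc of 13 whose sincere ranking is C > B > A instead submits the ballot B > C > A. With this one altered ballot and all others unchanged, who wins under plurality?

First-place totals with the altered ballot: A 12, B 25, C 8.
The switch changes the winner from C to B.

B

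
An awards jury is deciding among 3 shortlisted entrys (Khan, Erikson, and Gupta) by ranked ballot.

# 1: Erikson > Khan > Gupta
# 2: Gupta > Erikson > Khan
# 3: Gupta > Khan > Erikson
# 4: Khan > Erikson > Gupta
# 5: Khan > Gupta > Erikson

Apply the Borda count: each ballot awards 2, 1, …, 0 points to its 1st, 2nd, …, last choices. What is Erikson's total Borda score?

Borda scores:
  Khan: 1 + 0 + 1 + 2 + 2 = 6
  Erikson: 2 + 1 + 0 + 1 + 0 = 4
  Gupta: 0 + 2 + 2 + 0 + 1 = 5

4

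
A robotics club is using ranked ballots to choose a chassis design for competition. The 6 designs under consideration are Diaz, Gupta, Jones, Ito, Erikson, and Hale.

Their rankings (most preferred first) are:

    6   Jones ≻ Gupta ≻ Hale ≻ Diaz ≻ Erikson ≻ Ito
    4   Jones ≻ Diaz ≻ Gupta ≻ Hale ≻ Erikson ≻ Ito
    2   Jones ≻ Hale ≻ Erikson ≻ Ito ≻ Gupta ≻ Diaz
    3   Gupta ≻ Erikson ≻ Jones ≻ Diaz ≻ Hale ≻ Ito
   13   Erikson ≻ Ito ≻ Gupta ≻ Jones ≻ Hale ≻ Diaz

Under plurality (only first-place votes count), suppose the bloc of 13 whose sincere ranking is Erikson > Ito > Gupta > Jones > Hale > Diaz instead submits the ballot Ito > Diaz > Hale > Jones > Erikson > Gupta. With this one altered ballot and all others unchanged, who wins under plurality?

Ito

First-place totals with the altered ballot: Diaz 0, Gupta 3, Jones 12, Ito 13, Erikson 0, Hale 0.
The switch changes the winner from Erikson to Ito.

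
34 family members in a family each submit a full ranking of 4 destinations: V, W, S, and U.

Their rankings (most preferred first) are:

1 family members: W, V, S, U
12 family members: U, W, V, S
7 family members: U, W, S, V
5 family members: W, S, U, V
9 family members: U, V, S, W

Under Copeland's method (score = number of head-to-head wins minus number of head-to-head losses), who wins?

Pairwise results:
  V vs W: W wins 25–9.
  V vs S: V wins 22–12.
  V vs U: U wins 33–1.
  W vs S: W wins 25–9.
  W vs U: U wins 28–6.
  S vs U: U wins 28–6.
Copeland scores (wins − losses):
  V: 1 − 2 = -1
  W: 2 − 1 = 1
  S: 0 − 3 = -3
  U: 3 − 0 = 3
U has the best Copeland score.

U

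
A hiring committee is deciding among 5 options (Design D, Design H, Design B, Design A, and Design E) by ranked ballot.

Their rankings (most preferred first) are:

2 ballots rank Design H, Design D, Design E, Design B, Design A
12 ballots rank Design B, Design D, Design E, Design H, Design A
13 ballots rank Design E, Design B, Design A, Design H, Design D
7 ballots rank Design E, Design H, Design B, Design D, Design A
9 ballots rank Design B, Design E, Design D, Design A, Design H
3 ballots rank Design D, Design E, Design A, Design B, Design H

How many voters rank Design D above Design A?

33

Ballots ranking Design D above Design A: 2+12+7+9+3 = 33.
Ballots ranking Design A above Design D: 13.
So 33 of 46 voters prefer Design D to Design A.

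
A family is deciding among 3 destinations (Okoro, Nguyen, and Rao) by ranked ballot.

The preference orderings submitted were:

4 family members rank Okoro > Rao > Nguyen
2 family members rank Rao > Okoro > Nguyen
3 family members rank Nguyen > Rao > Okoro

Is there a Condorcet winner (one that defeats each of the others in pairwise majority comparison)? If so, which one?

Head-to-head results (9 voters total):
Okoro vs Nguyen: Okoro wins 6–3.
Okoro vs Rao: Rao wins 5–4.
Nguyen vs Rao: Rao wins 6–3.
Rao beats each rival — Okoro (5–4), Nguyen (6–3) — so Rao is the Condorcet winner.

Rao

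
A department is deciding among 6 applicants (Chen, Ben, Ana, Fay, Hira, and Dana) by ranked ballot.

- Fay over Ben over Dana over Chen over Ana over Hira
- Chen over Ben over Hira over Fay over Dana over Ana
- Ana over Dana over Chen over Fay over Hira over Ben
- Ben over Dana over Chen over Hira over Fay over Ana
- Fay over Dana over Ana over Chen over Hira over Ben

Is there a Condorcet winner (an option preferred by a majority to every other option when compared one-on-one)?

No

Head-to-head results (5 voters total):
Chen vs Ben: Chen wins 3–2.
Chen vs Ana: Chen wins 3–2.
Chen vs Fay: Chen wins 3–2.
Chen vs Hira: Chen wins 5–0.
Chen vs Dana: Dana wins 4–1.
Ben vs Ana: Ben wins 3–2.
Ben vs Fay: Fay wins 3–2.
Ben vs Hira: Ben wins 3–2.
Ben vs Dana: Ben wins 3–2.
Ana vs Fay: Fay wins 4–1.
Ana vs Hira: Ana wins 3–2.
Ana vs Dana: Dana wins 4–1.
Fay vs Hira: Fay wins 3–2.
Fay vs Dana: Fay wins 3–2.
Hira vs Dana: Dana wins 4–1.
No candidate beats all others: Chen beats Ben beats Dana beats Chen, a majority cycle.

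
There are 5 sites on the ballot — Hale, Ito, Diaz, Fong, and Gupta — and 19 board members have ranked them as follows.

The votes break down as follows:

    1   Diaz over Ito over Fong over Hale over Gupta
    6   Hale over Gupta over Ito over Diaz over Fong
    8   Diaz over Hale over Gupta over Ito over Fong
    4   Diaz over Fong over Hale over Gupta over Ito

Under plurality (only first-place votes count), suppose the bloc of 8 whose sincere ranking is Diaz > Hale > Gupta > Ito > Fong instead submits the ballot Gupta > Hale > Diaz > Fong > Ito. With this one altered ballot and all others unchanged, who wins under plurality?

First-place totals with the altered ballot: Hale 6, Ito 0, Diaz 5, Fong 0, Gupta 8.
The switch changes the winner from Diaz to Gupta.

Gupta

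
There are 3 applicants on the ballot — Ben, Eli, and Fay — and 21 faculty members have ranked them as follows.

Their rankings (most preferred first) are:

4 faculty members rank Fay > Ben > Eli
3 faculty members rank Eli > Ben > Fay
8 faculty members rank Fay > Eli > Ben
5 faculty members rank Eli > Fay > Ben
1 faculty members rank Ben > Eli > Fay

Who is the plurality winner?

Fay

First-place vote totals:
  Ben: 1
  Eli: 8
  Fay: 12
Fay has the most first-place votes.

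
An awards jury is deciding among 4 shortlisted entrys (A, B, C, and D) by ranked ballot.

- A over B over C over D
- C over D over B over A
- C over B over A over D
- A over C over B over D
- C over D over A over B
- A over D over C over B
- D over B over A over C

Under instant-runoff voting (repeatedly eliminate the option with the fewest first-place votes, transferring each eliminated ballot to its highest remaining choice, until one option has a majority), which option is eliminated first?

Round 1: A 3, C 3, D 1, B 0. B has the fewest and is eliminated.
Round 2: A 3, C 3, D 1. D has the fewest and is eliminated.
Round 3: A 4, C 3. A has a majority.

B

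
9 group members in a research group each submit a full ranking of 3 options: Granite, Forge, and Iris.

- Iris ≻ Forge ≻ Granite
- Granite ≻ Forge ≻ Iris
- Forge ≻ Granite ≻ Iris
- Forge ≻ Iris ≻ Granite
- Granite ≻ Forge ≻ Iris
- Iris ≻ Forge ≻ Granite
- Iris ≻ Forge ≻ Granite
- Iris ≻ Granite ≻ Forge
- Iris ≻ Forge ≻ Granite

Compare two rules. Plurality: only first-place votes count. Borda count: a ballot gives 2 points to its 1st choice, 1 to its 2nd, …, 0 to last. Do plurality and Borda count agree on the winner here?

Plurality first-place counts: Granite 2, Forge 2, Iris 5 → Iris.
Borda totals: Granite 6, Forge 10, Iris 11 → Iris.
The two rules agree on Iris.

Yes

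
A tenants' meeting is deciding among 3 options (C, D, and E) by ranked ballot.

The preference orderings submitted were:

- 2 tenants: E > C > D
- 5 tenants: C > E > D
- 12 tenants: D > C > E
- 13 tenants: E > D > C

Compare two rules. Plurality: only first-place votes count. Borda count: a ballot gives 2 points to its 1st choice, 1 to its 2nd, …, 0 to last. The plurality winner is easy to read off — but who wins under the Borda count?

D

Plurality first-place counts: C 5, D 12, E 15 → E.
Borda totals: C 24, D 37, E 35 → D.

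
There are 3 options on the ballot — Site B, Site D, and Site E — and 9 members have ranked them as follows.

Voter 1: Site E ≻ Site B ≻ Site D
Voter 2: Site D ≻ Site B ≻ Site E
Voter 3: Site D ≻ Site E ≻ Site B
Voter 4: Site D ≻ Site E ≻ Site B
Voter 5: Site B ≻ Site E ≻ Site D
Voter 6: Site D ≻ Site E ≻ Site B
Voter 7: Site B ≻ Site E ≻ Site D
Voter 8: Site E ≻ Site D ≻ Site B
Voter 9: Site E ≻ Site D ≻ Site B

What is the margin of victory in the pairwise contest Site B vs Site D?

Ballots ranking Site B above Site D: 3.
Ballots ranking Site D above Site B: 6.
Site D wins 6–3, a margin of 3.

3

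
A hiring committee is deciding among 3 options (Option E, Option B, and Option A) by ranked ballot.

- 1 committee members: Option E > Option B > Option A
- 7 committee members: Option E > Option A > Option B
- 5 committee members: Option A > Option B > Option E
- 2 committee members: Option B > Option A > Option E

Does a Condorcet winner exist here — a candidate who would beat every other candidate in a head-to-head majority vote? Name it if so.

Option E

Head-to-head results (15 voters total):
Option E vs Option B: Option E wins 8–7.
Option E vs Option A: Option E wins 8–7.
Option B vs Option A: Option A wins 12–3.
Option E beats each rival — Option B (8–7), Option A (8–7) — so Option E is the Condorcet winner.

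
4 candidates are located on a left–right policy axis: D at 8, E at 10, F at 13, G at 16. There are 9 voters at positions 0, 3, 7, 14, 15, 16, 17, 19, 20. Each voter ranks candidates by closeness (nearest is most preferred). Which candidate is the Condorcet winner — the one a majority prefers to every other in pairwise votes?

G

With single-peaked preferences on a line, the Condorcet winner is the candidate closest to the median voter.
The median voter (position 15) is closest to G at 16.
Check: G vs F — voters closer to G: 5 of 9.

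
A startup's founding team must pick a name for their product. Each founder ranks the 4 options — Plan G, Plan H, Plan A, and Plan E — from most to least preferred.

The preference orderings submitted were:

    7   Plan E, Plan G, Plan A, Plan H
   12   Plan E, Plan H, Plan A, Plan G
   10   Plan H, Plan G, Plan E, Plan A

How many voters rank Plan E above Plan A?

29

Ballots ranking Plan E above Plan A: 7+12+10 = 29.
Ballots ranking Plan A above Plan E: 0.
So 29 of 29 voters prefer Plan E to Plan A.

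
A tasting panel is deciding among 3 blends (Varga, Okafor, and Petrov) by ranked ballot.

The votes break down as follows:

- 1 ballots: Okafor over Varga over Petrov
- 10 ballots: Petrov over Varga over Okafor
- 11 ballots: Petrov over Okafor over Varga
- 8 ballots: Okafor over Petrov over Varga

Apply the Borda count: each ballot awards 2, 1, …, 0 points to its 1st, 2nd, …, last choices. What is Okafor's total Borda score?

Borda scores:
  Varga: 1 + 10·1 + 11·0 + 8·0 = 11
  Okafor: 2 + 10·0 + 11·1 + 8·2 = 29
  Petrov: 0 + 10·2 + 11·2 + 8·1 = 50

29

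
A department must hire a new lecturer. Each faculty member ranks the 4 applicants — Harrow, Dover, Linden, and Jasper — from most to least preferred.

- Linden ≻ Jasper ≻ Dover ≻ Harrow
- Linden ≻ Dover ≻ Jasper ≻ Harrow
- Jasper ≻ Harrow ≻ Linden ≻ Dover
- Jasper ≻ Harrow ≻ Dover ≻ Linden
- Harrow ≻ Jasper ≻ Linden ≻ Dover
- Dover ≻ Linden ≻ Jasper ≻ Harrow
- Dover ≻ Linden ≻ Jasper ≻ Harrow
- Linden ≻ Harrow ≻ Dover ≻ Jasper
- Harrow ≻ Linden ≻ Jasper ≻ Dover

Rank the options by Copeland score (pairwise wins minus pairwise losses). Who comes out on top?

Linden

Pairwise results:
  Harrow vs Dover: Harrow wins 5–4.
  Harrow vs Linden: Linden wins 5–4.
  Harrow vs Jasper: Jasper wins 6–3.
  Dover vs Linden: Linden wins 6–3.
  Dover vs Jasper: Jasper wins 5–4.
  Linden vs Jasper: Linden wins 6–3.
Copeland scores (wins − losses):
  Harrow: 1 − 2 = -1
  Dover: 0 − 3 = -3
  Linden: 3 − 0 = 3
  Jasper: 2 − 1 = 1
Linden has the best Copeland score.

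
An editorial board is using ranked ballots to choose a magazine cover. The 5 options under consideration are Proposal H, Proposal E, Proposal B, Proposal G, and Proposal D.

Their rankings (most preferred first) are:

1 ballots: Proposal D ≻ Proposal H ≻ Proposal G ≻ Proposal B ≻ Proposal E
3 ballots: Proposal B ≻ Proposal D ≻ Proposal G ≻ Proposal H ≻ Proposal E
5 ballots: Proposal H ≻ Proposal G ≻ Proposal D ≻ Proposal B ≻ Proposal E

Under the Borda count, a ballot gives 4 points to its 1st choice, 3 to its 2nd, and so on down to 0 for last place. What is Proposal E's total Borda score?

0

Borda scores:
  Proposal H: 3 + 3·1 + 5·4 = 26
  Proposal E: 0 + 3·0 + 5·0 = 0
  Proposal B: 1 + 3·4 + 5·1 = 18
  Proposal G: 2 + 3·2 + 5·3 = 23
  Proposal D: 4 + 3·3 + 5·2 = 23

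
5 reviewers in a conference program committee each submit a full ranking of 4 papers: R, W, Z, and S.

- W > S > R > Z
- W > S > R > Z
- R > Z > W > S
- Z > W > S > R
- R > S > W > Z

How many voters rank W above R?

3

Ballots ranking W above R: 3.
Ballots ranking R above W: 2.
So 3 of 5 voters prefer W to R.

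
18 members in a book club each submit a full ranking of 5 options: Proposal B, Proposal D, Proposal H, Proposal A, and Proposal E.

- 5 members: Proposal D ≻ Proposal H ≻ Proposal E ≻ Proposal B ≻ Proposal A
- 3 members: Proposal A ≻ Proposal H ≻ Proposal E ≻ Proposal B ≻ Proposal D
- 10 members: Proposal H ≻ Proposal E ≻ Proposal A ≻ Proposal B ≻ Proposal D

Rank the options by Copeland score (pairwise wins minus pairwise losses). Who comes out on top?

Pairwise results:
  Proposal B vs Proposal D: Proposal B wins 13–5.
  Proposal B vs Proposal H: Proposal H wins 18–0.
  Proposal B vs Proposal A: Proposal A wins 13–5.
  Proposal B vs Proposal E: Proposal E wins 18–0.
  Proposal D vs Proposal H: Proposal H wins 13–5.
  Proposal D vs Proposal A: Proposal A wins 13–5.
  Proposal D vs Proposal E: Proposal E wins 13–5.
  Proposal H vs Proposal A: Proposal H wins 15–3.
  Proposal H vs Proposal E: Proposal H wins 18–0.
  Proposal A vs Proposal E: Proposal E wins 15–3.
Copeland scores (wins − losses):
  Proposal B: 1 − 3 = -2
  Proposal D: 0 − 4 = -4
  Proposal H: 4 − 0 = 4
  Proposal A: 2 − 2 = 0
  Proposal E: 3 − 1 = 2
Proposal H has the best Copeland score.

Proposal H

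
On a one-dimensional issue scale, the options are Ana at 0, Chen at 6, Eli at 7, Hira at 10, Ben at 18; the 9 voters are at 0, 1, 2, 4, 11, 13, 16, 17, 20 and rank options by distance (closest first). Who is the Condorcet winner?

With single-peaked preferences on a line, the Condorcet winner is the candidate closest to the median voter.
The median voter (position 11) is closest to Hira at 10.
Check: Hira vs Eli — voters closer to Hira: 5 of 9.

Hira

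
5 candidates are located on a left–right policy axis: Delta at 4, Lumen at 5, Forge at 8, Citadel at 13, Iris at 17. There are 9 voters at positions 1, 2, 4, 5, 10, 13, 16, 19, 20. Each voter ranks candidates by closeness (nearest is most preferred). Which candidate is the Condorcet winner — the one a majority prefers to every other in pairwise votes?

Forge

With single-peaked preferences on a line, the Condorcet winner is the candidate closest to the median voter.
The median voter (position 10) is closest to Forge at 8.
Check: Forge vs Iris — voters closer to Forge: 5 of 9.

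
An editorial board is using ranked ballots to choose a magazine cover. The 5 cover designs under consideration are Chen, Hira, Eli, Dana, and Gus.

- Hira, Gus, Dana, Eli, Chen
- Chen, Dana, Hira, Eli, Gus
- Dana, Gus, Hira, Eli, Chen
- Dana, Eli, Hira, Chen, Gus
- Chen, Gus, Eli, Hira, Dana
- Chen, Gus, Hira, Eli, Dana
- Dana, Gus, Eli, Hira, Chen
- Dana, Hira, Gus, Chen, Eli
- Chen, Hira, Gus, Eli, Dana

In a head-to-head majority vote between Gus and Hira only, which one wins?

Ballots ranking Gus above Hira: 4.
Ballots ranking Hira above Gus: 5.
Hira wins the head-to-head, 5–4.

Hira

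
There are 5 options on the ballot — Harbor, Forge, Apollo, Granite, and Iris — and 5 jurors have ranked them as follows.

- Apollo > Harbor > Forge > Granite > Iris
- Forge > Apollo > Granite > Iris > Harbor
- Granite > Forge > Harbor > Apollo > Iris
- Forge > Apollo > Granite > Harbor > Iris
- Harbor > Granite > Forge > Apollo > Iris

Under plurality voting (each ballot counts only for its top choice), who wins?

First-place vote totals:
  Harbor: 1
  Forge: 2
  Apollo: 1
  Granite: 1
  Iris: 0
Forge has the most first-place votes.

Forge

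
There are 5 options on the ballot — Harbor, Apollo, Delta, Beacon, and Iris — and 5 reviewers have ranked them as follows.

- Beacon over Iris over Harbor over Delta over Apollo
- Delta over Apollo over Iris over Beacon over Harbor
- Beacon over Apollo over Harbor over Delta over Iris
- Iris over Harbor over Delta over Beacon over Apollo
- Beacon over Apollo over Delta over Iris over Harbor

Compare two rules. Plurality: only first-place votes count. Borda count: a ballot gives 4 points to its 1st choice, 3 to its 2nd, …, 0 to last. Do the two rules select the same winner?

Plurality first-place counts: Harbor 0, Apollo 0, Delta 1, Beacon 3, Iris 1 → Beacon.
Borda totals: Harbor 7, Apollo 9, Delta 10, Beacon 14, Iris 10 → Beacon.
The two rules agree on Beacon.

Yes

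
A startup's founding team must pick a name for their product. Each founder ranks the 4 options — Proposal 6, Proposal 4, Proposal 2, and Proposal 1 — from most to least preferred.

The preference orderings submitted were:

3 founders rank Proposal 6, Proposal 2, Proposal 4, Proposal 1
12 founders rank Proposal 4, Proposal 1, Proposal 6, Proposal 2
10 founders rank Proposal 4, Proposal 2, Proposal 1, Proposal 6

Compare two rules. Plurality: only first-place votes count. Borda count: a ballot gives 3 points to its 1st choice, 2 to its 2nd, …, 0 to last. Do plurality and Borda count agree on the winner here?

Yes

Plurality first-place counts: Proposal 6 3, Proposal 4 22, Proposal 2 0, Proposal 1 0 → Proposal 4.
Borda totals: Proposal 6 21, Proposal 4 69, Proposal 2 26, Proposal 1 34 → Proposal 4.
The two rules agree on Proposal 4.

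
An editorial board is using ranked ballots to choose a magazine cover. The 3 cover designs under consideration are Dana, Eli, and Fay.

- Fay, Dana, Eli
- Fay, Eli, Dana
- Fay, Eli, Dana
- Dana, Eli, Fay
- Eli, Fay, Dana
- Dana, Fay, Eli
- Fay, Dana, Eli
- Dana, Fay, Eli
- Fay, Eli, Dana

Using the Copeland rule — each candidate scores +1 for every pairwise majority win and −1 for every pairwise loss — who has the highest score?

Pairwise results:
  Dana vs Eli: Dana wins 5–4.
  Dana vs Fay: Fay wins 6–3.
  Eli vs Fay: Fay wins 7–2.
Copeland scores (wins − losses):
  Dana: 1 − 1 = 0
  Eli: 0 − 2 = -2
  Fay: 2 − 0 = 2
Fay has the best Copeland score.

Fay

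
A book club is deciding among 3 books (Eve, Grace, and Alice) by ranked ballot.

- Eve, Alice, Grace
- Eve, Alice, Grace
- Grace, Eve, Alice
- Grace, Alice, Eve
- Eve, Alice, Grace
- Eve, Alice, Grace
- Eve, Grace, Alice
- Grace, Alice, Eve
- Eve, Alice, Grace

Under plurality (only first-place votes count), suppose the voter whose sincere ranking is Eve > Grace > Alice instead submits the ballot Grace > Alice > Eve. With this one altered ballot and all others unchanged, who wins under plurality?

Eve

First-place totals with the altered ballot: Eve 5, Grace 4, Alice 0.
The winner is unchanged: still Eve.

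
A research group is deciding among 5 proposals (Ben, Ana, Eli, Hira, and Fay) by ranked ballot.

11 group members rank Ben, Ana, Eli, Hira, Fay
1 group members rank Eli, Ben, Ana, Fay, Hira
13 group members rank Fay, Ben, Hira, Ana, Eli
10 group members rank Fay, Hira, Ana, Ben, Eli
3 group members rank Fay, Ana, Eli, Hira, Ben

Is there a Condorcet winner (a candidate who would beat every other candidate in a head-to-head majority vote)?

Yes

Head-to-head results (38 voters total):
Ben vs Ana: Ben wins 25–13.
Ben vs Eli: Ben wins 34–4.
Ben vs Hira: Ben wins 25–13.
Ben vs Fay: Fay wins 26–12.
Ana vs Eli: Ana wins 37–1.
Ana vs Hira: Hira wins 23–15.
Ana vs Fay: Fay wins 26–12.
Eli vs Hira: Hira wins 23–15.
Eli vs Fay: Fay wins 26–12.
Hira vs Fay: Fay wins 27–11.
Fay beats each rival — Ben (26–12), Ana (26–12), Eli (26–12), Hira (27–11) — so Fay is the Condorcet winner.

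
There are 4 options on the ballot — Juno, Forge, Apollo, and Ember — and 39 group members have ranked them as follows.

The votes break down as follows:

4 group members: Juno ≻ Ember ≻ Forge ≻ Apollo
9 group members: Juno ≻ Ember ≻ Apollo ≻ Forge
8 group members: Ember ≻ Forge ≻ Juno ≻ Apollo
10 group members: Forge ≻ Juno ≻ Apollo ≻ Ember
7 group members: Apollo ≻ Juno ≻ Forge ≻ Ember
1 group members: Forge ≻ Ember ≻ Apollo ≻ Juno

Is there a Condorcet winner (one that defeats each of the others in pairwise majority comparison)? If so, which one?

Head-to-head results (39 voters total):
Juno vs Forge: Juno wins 20–19.
Juno vs Apollo: Juno wins 31–8.
Juno vs Ember: Juno wins 30–9.
Forge vs Apollo: Forge wins 23–16.
Forge vs Ember: Ember wins 21–18.
Apollo vs Ember: Ember wins 22–17.
Juno beats each rival — Forge (20–19), Apollo (31–8), Ember (30–9) — so Juno is the Condorcet winner.

Juno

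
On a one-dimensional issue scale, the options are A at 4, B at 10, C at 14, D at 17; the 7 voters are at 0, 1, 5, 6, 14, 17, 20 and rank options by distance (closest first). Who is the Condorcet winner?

A

With single-peaked preferences on a line, the Condorcet winner is the candidate closest to the median voter.
The median voter (position 6) is closest to A at 4.
Check: A vs D — voters closer to A: 4 of 7.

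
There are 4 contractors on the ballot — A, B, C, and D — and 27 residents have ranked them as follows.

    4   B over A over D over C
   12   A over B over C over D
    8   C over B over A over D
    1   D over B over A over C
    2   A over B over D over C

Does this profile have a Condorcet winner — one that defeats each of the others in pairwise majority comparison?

Head-to-head results (27 voters total):
A vs B: A wins 14–13.
A vs C: A wins 19–8.
A vs D: A wins 26–1.
B vs C: B wins 19–8.
B vs D: B wins 26–1.
C vs D: C wins 20–7.
A beats each rival — B (14–13), C (19–8), D (26–1) — so A is the Condorcet winner.

Yes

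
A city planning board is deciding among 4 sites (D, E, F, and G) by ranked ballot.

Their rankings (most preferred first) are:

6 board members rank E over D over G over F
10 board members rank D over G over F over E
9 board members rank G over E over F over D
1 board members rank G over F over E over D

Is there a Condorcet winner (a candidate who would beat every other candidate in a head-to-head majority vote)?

Head-to-head results (26 voters total):
D vs E: E wins 16–10.
D vs F: D wins 16–10.
D vs G: D wins 16–10.
E vs F: E wins 15–11.
E vs G: G wins 20–6.
F vs G: G wins 26–0.
No candidate beats all others: D beats G beats E beats D, a majority cycle.

No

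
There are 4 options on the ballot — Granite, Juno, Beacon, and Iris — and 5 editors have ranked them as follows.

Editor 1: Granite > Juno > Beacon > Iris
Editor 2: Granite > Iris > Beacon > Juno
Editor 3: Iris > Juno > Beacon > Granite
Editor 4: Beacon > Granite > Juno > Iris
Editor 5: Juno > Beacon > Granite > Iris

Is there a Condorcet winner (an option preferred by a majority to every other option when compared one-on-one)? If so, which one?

No Condorcet winner

Head-to-head results (5 voters total):
Granite vs Juno: Granite wins 3–2.
Granite vs Beacon: Beacon wins 3–2.
Granite vs Iris: Granite wins 4–1.
Juno vs Beacon: Juno wins 3–2.
Juno vs Iris: Juno wins 3–2.
Beacon vs Iris: Beacon wins 3–2.
No candidate beats all others: Granite beats Juno beats Beacon beats Granite, a majority cycle.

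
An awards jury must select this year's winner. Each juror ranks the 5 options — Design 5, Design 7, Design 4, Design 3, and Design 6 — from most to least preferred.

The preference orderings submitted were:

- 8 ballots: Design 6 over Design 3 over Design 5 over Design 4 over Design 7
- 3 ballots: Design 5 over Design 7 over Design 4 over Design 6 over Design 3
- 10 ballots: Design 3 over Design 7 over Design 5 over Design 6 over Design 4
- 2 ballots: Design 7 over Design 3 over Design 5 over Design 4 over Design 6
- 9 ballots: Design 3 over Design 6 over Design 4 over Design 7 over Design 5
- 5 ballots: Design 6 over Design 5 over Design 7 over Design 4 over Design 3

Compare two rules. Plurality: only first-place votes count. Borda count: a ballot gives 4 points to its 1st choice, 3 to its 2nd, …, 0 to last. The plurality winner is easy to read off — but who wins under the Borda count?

Plurality first-place counts: Design 5 3, Design 7 2, Design 4 0, Design 3 19, Design 6 13 → Design 3.
Borda totals: Design 5 67, Design 7 66, Design 4 39, Design 3 106, Design 6 92 → Design 3.

Design 3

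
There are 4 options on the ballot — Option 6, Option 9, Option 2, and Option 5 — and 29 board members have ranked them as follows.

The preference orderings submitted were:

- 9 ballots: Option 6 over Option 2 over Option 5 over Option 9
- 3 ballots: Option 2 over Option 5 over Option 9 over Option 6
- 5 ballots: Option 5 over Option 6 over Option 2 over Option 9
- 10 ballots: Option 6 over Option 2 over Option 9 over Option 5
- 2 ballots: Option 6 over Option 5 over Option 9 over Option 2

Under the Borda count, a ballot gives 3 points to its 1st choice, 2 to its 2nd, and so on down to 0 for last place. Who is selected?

Borda scores:
  Option 6: 9·3 + 3·0 + 5·2 + 10·3 + 2·3 = 73
  Option 9: 9·0 + 3·1 + 5·0 + 10·1 + 2·1 = 15
  Option 2: 9·2 + 3·3 + 5·1 + 10·2 + 2·0 = 52
  Option 5: 9·1 + 3·2 + 5·3 + 10·0 + 2·2 = 34
Option 6 has the highest total.

Option 6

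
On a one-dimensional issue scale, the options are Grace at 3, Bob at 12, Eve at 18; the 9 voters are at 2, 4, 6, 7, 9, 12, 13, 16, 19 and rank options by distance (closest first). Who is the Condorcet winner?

With single-peaked preferences on a line, the Condorcet winner is the candidate closest to the median voter.
The median voter (position 9) is closest to Bob at 12.
Check: Bob vs Grace — voters closer to Bob: 5 of 9.

Bob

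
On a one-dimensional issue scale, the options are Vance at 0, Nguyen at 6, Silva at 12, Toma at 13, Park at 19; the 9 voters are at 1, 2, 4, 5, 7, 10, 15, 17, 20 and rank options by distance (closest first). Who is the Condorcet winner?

With single-peaked preferences on a line, the Condorcet winner is the candidate closest to the median voter.
The median voter (position 7) is closest to Nguyen at 6.
Check: Nguyen vs Silva — voters closer to Nguyen: 5 of 9.

Nguyen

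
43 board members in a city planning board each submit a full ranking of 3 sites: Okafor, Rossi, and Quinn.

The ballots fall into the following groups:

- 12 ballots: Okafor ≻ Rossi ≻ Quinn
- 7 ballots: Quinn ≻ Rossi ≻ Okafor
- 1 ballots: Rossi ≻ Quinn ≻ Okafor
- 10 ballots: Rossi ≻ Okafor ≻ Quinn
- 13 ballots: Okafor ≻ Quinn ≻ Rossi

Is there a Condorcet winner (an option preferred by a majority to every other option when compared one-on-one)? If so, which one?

Okafor

Head-to-head results (43 voters total):
Okafor vs Rossi: Okafor wins 25–18.
Okafor vs Quinn: Okafor wins 35–8.
Rossi vs Quinn: Rossi wins 23–20.
Okafor beats each rival — Rossi (25–18), Quinn (35–8) — so Okafor is the Condorcet winner.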